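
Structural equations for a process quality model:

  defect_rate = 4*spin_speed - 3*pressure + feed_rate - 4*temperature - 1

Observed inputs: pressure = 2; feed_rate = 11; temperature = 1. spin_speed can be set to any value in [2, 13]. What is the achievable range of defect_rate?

8 to 52

Substituting into the defect_rate equation gives defect_rate = 4*spin_speed.
Linear in spin_speed, so extremes are at the endpoints: spin_speed = 2 gives defect_rate = 8; spin_speed = 13 gives defect_rate = 52.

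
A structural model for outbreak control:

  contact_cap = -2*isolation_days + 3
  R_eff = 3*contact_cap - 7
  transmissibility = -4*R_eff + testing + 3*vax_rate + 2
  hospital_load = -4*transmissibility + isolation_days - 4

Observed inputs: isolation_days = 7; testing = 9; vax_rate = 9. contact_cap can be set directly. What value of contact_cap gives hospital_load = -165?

contact_cap = 2

Intervening on contact_cap fixes its value directly, overriding its dependence on isolation_days.
Substituting into the transmissibility equation gives transmissibility = -12*contact_cap + 66.
Substituting into the hospital_load equation gives hospital_load = 48*contact_cap - 261.
Solve 48*contact_cap - 261 = -165: contact_cap = (-165 + 261) / 48 = 2.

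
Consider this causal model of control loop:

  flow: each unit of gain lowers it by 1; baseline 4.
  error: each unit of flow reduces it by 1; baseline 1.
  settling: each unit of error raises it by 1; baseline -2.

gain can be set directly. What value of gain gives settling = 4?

gain = 9

Substituting into the error equation gives error = gain - 3.
settling becomes gain - 5.
Solve gain - 5 = 4: gain = (4 + 5) / 1 = 9.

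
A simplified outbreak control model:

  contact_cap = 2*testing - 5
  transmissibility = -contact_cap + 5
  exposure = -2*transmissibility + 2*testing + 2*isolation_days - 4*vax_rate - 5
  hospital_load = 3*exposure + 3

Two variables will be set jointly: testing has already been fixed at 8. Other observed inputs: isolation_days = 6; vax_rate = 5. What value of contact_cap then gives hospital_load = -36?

With testing held at 8:
Intervening on contact_cap fixes its value directly, overriding its dependence on testing.
Substituting into the exposure equation gives exposure = 2*contact_cap - 7.
hospital_load becomes 6*contact_cap - 18.
Solve 6*contact_cap - 18 = -36: contact_cap = (-36 + 18) / 6 = -3.

contact_cap = -3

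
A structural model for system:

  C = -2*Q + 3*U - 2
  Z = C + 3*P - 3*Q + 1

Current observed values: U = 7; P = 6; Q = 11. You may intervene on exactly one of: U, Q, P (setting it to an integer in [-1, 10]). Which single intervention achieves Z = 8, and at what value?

set Q = 6

Intervening on U: Z = 3*U - 38. Reaching 8 requires U = 46/3, not an integer.
Intervening on Q: with other inputs at their observed values, Z = -5*Q + 38. Solving for 8 gives Q = 6, within [-1, 10].
Intervening on P: Z = 3*P - 35. Reaching 8 requires P = 43/3, not an integer.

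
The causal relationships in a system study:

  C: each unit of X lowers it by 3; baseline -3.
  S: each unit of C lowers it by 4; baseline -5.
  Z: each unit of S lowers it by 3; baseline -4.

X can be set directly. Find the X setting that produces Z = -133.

X = 3

Substituting into the S equation gives S = 12*X + 7.
Substituting into the Z equation gives Z = -36*X - 25.
Solve -36*X - 25 = -133: X = (-133 + 25) / -36 = 3.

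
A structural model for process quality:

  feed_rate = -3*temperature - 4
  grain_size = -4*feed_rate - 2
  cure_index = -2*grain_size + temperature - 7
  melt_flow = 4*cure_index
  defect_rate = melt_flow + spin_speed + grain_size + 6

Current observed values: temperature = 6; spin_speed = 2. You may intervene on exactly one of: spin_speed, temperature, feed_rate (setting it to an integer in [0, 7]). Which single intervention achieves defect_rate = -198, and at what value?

set temperature = 1

Intervening on spin_speed: defect_rate = spin_speed - 600. Reaching -198 requires spin_speed = 402, outside [0, 7].
Intervening on temperature: with other inputs at their observed values, defect_rate = -80*temperature - 118. Solving for -198 gives temperature = 1, within [0, 7].
Intervening on feed_rate: defect_rate = 28*feed_rate + 18. Reaching -198 requires feed_rate = -54/7, not an integer.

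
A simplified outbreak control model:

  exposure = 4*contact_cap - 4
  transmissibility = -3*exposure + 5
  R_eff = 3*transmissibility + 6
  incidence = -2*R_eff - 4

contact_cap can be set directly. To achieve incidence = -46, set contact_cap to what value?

Substituting into the transmissibility equation gives transmissibility = -12*contact_cap + 17.
Substituting into the R_eff equation gives R_eff = -36*contact_cap + 57.
This gives incidence = 72*contact_cap - 118.
Solve 72*contact_cap - 118 = -46: contact_cap = (-46 + 118) / 72 = 1.

contact_cap = 1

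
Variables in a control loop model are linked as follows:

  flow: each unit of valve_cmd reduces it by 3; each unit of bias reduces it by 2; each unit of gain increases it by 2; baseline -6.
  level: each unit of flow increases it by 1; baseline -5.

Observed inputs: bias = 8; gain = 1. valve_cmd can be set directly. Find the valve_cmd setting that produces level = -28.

Substituting into the flow equation gives flow = -3*valve_cmd - 20.
This gives level = -3*valve_cmd - 25.
Solve -3*valve_cmd - 25 = -28: valve_cmd = (-28 + 25) / -3 = 1.

valve_cmd = 1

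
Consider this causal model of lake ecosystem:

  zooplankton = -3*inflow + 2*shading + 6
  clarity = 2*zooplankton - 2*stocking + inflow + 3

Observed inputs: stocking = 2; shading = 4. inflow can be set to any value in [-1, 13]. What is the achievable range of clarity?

Substituting into the zooplankton equation gives zooplankton = -3*inflow + 14.
Substituting into the clarity equation gives clarity = -5*inflow + 27.
Linear in inflow, so extremes are at the endpoints: inflow = -1 gives clarity = 32; inflow = 13 gives clarity = -38.

-38 to 32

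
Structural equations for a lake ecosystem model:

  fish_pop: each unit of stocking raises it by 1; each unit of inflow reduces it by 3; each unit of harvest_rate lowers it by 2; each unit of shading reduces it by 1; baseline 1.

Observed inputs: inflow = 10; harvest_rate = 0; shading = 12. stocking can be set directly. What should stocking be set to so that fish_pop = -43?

Substituting into the fish_pop equation gives fish_pop = stocking - 41.
Solve stocking - 41 = -43: stocking = (-43 + 41) / 1 = -2.

stocking = -2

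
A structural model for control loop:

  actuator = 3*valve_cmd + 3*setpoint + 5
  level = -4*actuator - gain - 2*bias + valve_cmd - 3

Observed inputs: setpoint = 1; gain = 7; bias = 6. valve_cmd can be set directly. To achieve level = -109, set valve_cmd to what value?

Substituting into the actuator equation gives actuator = 3*valve_cmd + 8.
So level = -11*valve_cmd - 54.
Solve -11*valve_cmd - 54 = -109: valve_cmd = (-109 + 54) / -11 = 5.

valve_cmd = 5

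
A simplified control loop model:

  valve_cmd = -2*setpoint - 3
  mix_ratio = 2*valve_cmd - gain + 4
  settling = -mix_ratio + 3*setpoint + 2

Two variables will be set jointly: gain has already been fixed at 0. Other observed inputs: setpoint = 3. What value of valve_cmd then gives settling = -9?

valve_cmd = 8

With gain held at 0:
Intervening on valve_cmd fixes its value directly, overriding its dependence on setpoint.
Substituting into the mix_ratio equation gives mix_ratio = 2*valve_cmd + 4.
settling becomes -2*valve_cmd + 7.
Solve -2*valve_cmd + 7 = -9: valve_cmd = (-9 - 7) / -2 = 8.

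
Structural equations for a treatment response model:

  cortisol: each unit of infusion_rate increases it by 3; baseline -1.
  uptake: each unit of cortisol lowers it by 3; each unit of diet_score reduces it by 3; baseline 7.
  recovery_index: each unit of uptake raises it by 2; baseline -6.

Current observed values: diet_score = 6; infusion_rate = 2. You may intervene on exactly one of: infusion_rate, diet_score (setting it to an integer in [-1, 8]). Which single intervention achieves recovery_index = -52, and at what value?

Intervening on infusion_rate: recovery_index = -18*infusion_rate - 22. Reaching -52 requires infusion_rate = 5/3, not an integer.
Intervening on diet_score: with other inputs at their observed values, recovery_index = -6*diet_score - 22. Solving for -52 gives diet_score = 5, within [-1, 8].

set diet_score = 5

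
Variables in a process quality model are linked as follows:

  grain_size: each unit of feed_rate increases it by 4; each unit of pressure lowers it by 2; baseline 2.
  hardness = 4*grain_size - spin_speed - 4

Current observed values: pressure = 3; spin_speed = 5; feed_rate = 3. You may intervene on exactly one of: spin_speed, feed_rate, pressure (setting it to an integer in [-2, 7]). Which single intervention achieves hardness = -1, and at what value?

Intervening on spin_speed: hardness = -spin_speed + 28. Reaching -1 requires spin_speed = 29, outside [-2, 7].
Intervening on feed_rate: hardness = 16*feed_rate - 25. Reaching -1 requires feed_rate = 3/2, not an integer.
Intervening on pressure: with other inputs at their observed values, hardness = -8*pressure + 47. Solving for -1 gives pressure = 6, within [-2, 7].

set pressure = 6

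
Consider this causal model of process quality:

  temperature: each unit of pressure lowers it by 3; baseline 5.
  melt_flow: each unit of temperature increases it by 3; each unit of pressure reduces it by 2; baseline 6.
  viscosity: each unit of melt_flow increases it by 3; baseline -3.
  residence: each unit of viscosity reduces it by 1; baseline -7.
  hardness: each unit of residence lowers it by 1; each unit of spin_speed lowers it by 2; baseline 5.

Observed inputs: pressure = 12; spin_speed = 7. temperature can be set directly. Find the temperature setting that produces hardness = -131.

Intervening on temperature fixes its value directly, overriding its dependence on pressure.
Substituting into the melt_flow equation gives melt_flow = 3*temperature - 18.
Substituting into the viscosity equation gives viscosity = 9*temperature - 57.
Substituting into the residence equation gives residence = -9*temperature + 50.
Substituting into the hardness equation gives hardness = 9*temperature - 59.
Solve 9*temperature - 59 = -131: temperature = (-131 + 59) / 9 = -8.

temperature = -8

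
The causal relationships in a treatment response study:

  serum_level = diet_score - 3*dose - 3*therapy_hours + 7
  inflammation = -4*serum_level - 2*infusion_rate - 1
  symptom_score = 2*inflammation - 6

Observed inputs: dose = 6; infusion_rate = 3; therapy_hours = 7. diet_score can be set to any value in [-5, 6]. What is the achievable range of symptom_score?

Substituting into the serum_level equation gives serum_level = diet_score - 32.
Substituting into the inflammation equation gives inflammation = -4*diet_score + 121.
Substituting into the symptom_score equation gives symptom_score = -8*diet_score + 236.
Linear in diet_score, so extremes are at the endpoints: diet_score = -5 gives symptom_score = 276; diet_score = 6 gives symptom_score = 188.

188 to 276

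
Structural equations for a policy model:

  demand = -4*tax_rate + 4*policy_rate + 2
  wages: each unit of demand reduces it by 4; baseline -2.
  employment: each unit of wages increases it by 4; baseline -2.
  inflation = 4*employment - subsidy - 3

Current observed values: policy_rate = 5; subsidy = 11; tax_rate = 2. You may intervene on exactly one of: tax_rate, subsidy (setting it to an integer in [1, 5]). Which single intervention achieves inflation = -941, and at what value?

set subsidy = 2

Intervening on tax_rate: inflation = 256*tax_rate - 1462. Reaching -941 requires tax_rate = 521/256, not an integer.
Intervening on subsidy: with other inputs at their observed values, inflation = -subsidy - 939. Solving for -941 gives subsidy = 2, within [1, 5].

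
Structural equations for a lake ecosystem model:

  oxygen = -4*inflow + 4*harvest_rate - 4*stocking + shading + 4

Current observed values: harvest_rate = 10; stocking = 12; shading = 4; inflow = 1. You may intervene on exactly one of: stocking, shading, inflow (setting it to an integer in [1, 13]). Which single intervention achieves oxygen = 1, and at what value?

set shading = 9

Intervening on stocking: oxygen = -4*stocking + 44. Reaching 1 requires stocking = 43/4, not an integer.
Intervening on shading: with other inputs at their observed values, oxygen = shading - 8. Solving for 1 gives shading = 9, within [1, 13].
Intervening on inflow: oxygen = -4*inflow. Reaching 1 requires inflow = -1/4, not an integer.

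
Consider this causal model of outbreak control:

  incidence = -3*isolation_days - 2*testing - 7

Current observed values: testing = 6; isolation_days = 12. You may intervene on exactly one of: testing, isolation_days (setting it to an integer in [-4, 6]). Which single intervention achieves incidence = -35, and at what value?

Intervening on testing: with other inputs at their observed values, incidence = -2*testing - 43. Solving for -35 gives testing = -4, within [-4, 6].
Intervening on isolation_days: incidence = -3*isolation_days - 19. Reaching -35 requires isolation_days = 16/3, not an integer.

set testing = -4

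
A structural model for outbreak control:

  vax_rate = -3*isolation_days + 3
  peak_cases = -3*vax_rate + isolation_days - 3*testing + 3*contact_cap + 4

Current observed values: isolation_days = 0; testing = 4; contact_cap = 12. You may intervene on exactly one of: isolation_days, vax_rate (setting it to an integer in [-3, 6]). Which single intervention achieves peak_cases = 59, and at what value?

Intervening on isolation_days: with other inputs at their observed values, peak_cases = 10*isolation_days + 19. Solving for 59 gives isolation_days = 4, within [-3, 6].
Intervening on vax_rate: peak_cases = -3*vax_rate + 28. Reaching 59 requires vax_rate = -31/3, not an integer.

set isolation_days = 4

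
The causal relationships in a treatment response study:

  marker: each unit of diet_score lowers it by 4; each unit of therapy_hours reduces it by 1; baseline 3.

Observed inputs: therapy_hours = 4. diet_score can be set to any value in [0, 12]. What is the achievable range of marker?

Substituting into the marker equation gives marker = -4*diet_score - 1.
Linear in diet_score, so extremes are at the endpoints: diet_score = 0 gives marker = -1; diet_score = 12 gives marker = -49.

-49 to -1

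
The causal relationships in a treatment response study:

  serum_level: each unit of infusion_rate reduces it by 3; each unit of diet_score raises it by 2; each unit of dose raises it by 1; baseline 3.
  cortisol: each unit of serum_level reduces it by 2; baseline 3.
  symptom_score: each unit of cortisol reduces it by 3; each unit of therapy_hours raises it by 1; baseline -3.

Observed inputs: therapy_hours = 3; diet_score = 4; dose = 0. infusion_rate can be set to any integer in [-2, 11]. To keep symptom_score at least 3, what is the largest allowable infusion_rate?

infusion_rate = 3

Substituting into the serum_level equation gives serum_level = -3*infusion_rate + 11.
So cortisol = 6*infusion_rate - 19.
So symptom_score = -18*infusion_rate + 57.
Require -18*infusion_rate + 57 ≥ 3, so infusion_rate ≤ 3.
The largest integer in [-2, 11] satisfying this is 3.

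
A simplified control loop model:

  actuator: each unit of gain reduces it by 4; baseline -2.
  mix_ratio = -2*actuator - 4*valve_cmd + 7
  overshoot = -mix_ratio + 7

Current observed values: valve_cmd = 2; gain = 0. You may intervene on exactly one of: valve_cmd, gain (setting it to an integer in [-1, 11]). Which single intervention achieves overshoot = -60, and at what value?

Intervening on valve_cmd: overshoot = 4*valve_cmd - 4. Reaching -60 requires valve_cmd = -14, outside [-1, 11].
Intervening on gain: with other inputs at their observed values, overshoot = -8*gain + 4. Solving for -60 gives gain = 8, within [-1, 11].

set gain = 8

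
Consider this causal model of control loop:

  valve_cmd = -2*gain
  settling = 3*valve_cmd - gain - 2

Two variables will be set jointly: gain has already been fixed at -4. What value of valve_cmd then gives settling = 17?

valve_cmd = 5

With gain held at -4:
Intervening on valve_cmd fixes its value directly, overriding its dependence on gain.
Substituting into the settling equation gives settling = 3*valve_cmd + 2.
Solve 3*valve_cmd + 2 = 17: valve_cmd = (17 - 2) / 3 = 5.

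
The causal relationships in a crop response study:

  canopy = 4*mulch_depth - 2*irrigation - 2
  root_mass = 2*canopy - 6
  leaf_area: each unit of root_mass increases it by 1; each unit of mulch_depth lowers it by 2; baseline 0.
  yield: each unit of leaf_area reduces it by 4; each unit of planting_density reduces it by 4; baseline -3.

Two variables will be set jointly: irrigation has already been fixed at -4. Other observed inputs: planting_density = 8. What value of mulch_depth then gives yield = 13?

With irrigation held at -4:
Substituting into the canopy equation gives canopy = 4*mulch_depth + 6.
This gives root_mass = 8*mulch_depth + 6.
Substituting into the leaf_area equation gives leaf_area = 6*mulch_depth + 6.
Substituting into the yield equation gives yield = -24*mulch_depth - 59.
Solve -24*mulch_depth - 59 = 13: mulch_depth = (13 + 59) / -24 = -3.

mulch_depth = -3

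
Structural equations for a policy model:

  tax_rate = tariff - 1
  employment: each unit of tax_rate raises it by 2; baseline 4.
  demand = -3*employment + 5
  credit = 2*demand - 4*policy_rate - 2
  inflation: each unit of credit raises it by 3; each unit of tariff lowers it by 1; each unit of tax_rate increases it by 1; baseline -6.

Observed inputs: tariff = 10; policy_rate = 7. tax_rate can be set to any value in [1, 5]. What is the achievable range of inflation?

Intervening on tax_rate fixes its value directly, overriding its dependence on tariff.
Substituting into the demand equation gives demand = -6*tax_rate - 7.
credit becomes -12*tax_rate - 44.
inflation becomes -35*tax_rate - 148.
Linear in tax_rate, so extremes are at the endpoints: tax_rate = 1 gives inflation = -183; tax_rate = 5 gives inflation = -323.

-323 to -183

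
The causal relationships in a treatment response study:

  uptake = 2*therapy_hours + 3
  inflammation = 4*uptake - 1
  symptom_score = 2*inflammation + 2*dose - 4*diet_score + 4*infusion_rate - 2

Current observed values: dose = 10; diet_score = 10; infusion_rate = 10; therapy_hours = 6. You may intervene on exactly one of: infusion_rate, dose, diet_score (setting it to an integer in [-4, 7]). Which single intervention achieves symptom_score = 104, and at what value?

set infusion_rate = 2

Intervening on infusion_rate: with other inputs at their observed values, symptom_score = 4*infusion_rate + 96. Solving for 104 gives infusion_rate = 2, within [-4, 7].
Intervening on dose: symptom_score = 2*dose + 116. Reaching 104 requires dose = -6, outside [-4, 7].
Intervening on diet_score: symptom_score = -4*diet_score + 176. Reaching 104 requires diet_score = 18, outside [-4, 7].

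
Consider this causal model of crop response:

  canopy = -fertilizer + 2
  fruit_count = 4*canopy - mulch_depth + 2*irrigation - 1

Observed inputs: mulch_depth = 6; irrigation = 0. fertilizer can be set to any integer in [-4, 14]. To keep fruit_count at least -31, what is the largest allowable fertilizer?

Substituting into the fruit_count equation gives fruit_count = -4*fertilizer + 1.
Require -4*fertilizer + 1 ≥ -31, so fertilizer ≤ 8.
The largest integer in [-4, 14] satisfying this is 8.

fertilizer = 8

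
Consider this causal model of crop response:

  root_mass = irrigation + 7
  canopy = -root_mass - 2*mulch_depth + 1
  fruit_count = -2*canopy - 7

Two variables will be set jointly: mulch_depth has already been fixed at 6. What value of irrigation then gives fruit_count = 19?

With mulch_depth held at 6:
Substituting into the canopy equation gives canopy = -irrigation - 18.
Substituting into the fruit_count equation gives fruit_count = 2*irrigation + 29.
Solve 2*irrigation + 29 = 19: irrigation = (19 - 29) / 2 = -5.

irrigation = -5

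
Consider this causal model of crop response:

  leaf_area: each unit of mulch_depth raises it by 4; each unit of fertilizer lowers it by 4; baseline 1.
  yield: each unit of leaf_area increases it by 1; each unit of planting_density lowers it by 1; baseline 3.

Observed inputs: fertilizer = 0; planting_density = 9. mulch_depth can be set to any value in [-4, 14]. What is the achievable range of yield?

-21 to 51

Substituting into the leaf_area equation gives leaf_area = 4*mulch_depth + 1.
Substituting into the yield equation gives yield = 4*mulch_depth - 5.
Linear in mulch_depth, so extremes are at the endpoints: mulch_depth = -4 gives yield = -21; mulch_depth = 14 gives yield = 51.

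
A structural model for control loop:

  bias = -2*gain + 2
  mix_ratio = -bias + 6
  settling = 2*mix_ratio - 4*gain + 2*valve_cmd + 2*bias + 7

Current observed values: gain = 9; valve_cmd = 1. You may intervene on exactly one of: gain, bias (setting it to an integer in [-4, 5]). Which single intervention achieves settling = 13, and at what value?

Intervening on gain: with other inputs at their observed values, settling = -4*gain + 21. Solving for 13 gives gain = 2, within [-4, 5].
Intervening on bias: the paths from bias to settling cancel (net effect zero), leaving settling = -15; 13 is unreachable this way.

set gain = 2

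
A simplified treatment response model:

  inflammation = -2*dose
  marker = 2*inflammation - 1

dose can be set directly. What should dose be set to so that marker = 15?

dose = -4

Substituting into the marker equation gives marker = -4*dose - 1.
Solve -4*dose - 1 = 15: dose = (15 + 1) / -4 = -4.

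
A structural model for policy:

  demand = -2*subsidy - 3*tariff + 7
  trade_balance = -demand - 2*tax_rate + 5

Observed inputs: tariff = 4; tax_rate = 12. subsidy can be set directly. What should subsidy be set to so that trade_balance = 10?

subsidy = 12

Substituting into the demand equation gives demand = -2*subsidy - 5.
Substituting into the trade_balance equation gives trade_balance = 2*subsidy - 14.
Solve 2*subsidy - 14 = 10: subsidy = (10 + 14) / 2 = 12.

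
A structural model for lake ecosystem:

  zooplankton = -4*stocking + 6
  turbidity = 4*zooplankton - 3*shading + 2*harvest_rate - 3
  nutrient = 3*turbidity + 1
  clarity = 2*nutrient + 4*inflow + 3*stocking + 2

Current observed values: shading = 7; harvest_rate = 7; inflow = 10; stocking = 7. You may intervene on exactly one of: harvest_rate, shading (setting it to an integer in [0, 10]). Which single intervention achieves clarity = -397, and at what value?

Intervening on harvest_rate: clarity = 12*harvest_rate - 607. Reaching -397 requires harvest_rate = 35/2, not an integer.
Intervening on shading: with other inputs at their observed values, clarity = -18*shading - 397. Solving for -397 gives shading = 0, within [0, 10].

set shading = 0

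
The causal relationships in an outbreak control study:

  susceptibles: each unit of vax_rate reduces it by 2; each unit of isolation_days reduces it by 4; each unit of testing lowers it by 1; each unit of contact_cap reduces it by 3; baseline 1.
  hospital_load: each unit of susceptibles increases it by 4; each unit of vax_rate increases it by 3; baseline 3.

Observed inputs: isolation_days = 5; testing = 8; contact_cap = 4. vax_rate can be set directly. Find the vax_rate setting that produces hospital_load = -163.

Substituting into the susceptibles equation gives susceptibles = -2*vax_rate - 39.
Substituting into the hospital_load equation gives hospital_load = -5*vax_rate - 153.
Solve -5*vax_rate - 153 = -163: vax_rate = (-163 + 153) / -5 = 2.

vax_rate = 2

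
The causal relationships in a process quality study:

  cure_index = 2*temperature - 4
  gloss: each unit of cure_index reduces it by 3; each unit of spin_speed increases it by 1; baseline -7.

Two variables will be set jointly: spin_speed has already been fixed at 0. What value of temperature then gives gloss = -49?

With spin_speed held at 0:
Substituting into the gloss equation gives gloss = -6*temperature + 5.
Solve -6*temperature + 5 = -49: temperature = (-49 - 5) / -6 = 9.

temperature = 9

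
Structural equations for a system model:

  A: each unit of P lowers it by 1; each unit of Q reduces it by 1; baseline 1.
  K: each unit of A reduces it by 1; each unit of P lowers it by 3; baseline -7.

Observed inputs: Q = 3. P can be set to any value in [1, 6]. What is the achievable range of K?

Substituting into the A equation gives A = -P - 2.
Substituting into the K equation gives K = -2*P - 5.
Linear in P, so extremes are at the endpoints: P = 1 gives K = -7; P = 6 gives K = -17.

-17 to -7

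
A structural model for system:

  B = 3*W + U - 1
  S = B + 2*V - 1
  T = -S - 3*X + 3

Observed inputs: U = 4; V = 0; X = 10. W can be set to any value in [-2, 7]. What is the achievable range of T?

-50 to -23

Substituting into the B equation gives B = 3*W + 3.
Substituting into the S equation gives S = 3*W + 2.
This gives T = -3*W - 29.
Linear in W, so extremes are at the endpoints: W = -2 gives T = -23; W = 7 gives T = -50.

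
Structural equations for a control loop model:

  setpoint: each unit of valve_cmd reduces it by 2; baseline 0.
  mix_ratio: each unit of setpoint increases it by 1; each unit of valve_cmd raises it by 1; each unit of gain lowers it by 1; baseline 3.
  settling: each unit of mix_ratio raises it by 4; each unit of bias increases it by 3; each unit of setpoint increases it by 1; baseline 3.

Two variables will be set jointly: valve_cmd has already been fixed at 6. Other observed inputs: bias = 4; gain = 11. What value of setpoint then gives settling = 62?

setpoint = 11

With valve_cmd held at 6:
Intervening on setpoint fixes its value directly, overriding its dependence on valve_cmd.
Substituting into the mix_ratio equation gives mix_ratio = setpoint - 2.
settling becomes 5*setpoint + 7.
Solve 5*setpoint + 7 = 62: setpoint = (62 - 7) / 5 = 11.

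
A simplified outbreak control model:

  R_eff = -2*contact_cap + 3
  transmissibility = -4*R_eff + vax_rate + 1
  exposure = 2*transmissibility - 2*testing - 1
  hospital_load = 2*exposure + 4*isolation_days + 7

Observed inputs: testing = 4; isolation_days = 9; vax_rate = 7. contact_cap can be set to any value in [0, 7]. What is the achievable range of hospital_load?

Substituting into the transmissibility equation gives transmissibility = 8*contact_cap - 4.
Substituting into the exposure equation gives exposure = 16*contact_cap - 17.
Substituting into the hospital_load equation gives hospital_load = 32*contact_cap + 9.
Linear in contact_cap, so extremes are at the endpoints: contact_cap = 0 gives hospital_load = 9; contact_cap = 7 gives hospital_load = 233.

9 to 233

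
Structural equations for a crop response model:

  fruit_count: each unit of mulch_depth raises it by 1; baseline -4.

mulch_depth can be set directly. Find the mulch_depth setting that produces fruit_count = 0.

Solve mulch_depth - 4 = 0: mulch_depth = (0 + 4) / 1 = 4.

mulch_depth = 4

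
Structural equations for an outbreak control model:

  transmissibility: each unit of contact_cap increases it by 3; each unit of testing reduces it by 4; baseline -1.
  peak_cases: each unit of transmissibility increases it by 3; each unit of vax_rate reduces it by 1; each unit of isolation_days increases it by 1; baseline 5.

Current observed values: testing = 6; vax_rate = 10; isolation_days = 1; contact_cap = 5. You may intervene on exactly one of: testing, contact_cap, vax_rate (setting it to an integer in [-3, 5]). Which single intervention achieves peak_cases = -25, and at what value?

set vax_rate = 1

Intervening on testing: peak_cases = -12*testing + 38. Reaching -25 requires testing = 21/4, not an integer.
Intervening on contact_cap: peak_cases = 9*contact_cap - 79. Reaching -25 requires contact_cap = 6, outside [-3, 5].
Intervening on vax_rate: with other inputs at their observed values, peak_cases = -vax_rate - 24. Solving for -25 gives vax_rate = 1, within [-3, 5].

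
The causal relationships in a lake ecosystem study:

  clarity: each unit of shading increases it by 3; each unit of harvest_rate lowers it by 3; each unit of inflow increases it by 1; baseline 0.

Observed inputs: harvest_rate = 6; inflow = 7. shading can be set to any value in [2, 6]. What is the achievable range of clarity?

Substituting into the clarity equation gives clarity = 3*shading - 11.
Linear in shading, so extremes are at the endpoints: shading = 2 gives clarity = -5; shading = 6 gives clarity = 7.

-5 to 7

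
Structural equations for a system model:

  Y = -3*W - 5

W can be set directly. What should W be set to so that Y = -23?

Solve -3*W - 5 = -23: W = (-23 + 5) / -3 = 6.

W = 6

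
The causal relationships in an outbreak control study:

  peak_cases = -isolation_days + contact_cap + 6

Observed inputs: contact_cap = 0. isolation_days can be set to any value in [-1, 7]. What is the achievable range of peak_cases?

-1 to 7

Substituting into the peak_cases equation gives peak_cases = -isolation_days + 6.
Linear in isolation_days, so extremes are at the endpoints: isolation_days = -1 gives peak_cases = 7; isolation_days = 7 gives peak_cases = -1.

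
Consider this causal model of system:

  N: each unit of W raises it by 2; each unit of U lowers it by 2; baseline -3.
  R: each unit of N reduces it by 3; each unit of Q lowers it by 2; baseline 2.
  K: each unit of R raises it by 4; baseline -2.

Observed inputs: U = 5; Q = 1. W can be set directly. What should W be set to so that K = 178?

W = -1

Substituting into the N equation gives N = 2*W - 13.
So R = -6*W + 39.
Substituting into the K equation gives K = -24*W + 154.
Solve -24*W + 154 = 178: W = (178 - 154) / -24 = -1.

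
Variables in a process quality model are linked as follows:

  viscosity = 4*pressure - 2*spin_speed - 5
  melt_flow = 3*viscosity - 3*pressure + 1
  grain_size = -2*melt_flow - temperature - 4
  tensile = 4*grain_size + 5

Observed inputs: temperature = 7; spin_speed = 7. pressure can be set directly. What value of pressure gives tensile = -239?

pressure = 9

Substituting into the viscosity equation gives viscosity = 4*pressure - 19.
Substituting into the melt_flow equation gives melt_flow = 9*pressure - 56.
So grain_size = -18*pressure + 101.
So tensile = -72*pressure + 409.
Solve -72*pressure + 409 = -239: pressure = (-239 - 409) / -72 = 9.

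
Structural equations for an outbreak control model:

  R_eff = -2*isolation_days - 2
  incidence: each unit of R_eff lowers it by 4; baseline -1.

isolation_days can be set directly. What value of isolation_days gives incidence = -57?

Substituting into the incidence equation gives incidence = 8*isolation_days + 7.
Solve 8*isolation_days + 7 = -57: isolation_days = (-57 - 7) / 8 = -8.

isolation_days = -8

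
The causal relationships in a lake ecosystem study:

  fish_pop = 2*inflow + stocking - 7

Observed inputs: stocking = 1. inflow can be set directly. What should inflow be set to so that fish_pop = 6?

Substituting into the fish_pop equation gives fish_pop = 2*inflow - 6.
Solve 2*inflow - 6 = 6: inflow = (6 + 6) / 2 = 6.

inflow = 6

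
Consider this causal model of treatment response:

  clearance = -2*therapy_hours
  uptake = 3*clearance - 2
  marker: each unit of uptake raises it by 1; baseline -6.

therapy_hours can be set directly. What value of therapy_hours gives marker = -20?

therapy_hours = 2

Substituting into the uptake equation gives uptake = -6*therapy_hours - 2.
So marker = -6*therapy_hours - 8.
Solve -6*therapy_hours - 8 = -20: therapy_hours = (-20 + 8) / -6 = 2.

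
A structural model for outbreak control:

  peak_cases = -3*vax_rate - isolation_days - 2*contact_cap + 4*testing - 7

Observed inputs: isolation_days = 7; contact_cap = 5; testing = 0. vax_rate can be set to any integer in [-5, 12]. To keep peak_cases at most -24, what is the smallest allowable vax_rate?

vax_rate = 0

Substituting into the peak_cases equation gives peak_cases = -3*vax_rate - 24.
Require -3*vax_rate - 24 ≤ -24, so vax_rate ≥ 0.
The smallest integer in [-5, 12] satisfying this is 0.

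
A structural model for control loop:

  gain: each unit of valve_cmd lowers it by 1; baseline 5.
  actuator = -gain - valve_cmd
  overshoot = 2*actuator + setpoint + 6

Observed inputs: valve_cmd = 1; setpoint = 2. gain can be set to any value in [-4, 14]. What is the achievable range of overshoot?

Intervening on gain fixes its value directly, overriding its dependence on valve_cmd.
Substituting into the actuator equation gives actuator = -gain - 1.
So overshoot = -2*gain + 6.
Linear in gain, so extremes are at the endpoints: gain = -4 gives overshoot = 14; gain = 14 gives overshoot = -22.

-22 to 14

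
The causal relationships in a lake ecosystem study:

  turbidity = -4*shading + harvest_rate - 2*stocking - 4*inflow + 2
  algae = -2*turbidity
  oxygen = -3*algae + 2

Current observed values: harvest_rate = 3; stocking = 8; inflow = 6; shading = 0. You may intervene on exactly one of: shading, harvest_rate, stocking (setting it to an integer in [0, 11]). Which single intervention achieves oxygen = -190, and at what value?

Intervening on shading: oxygen = -24*shading - 208. Reaching -190 requires shading = -3/4, not an integer.
Intervening on harvest_rate: with other inputs at their observed values, oxygen = 6*harvest_rate - 226. Solving for -190 gives harvest_rate = 6, within [0, 11].
Intervening on stocking: oxygen = -12*stocking - 112. Reaching -190 requires stocking = 13/2, not an integer.

set harvest_rate = 6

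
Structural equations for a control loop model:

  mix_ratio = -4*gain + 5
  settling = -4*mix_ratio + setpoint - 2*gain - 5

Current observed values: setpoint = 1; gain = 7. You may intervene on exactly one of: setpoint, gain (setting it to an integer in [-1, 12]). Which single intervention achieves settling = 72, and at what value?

set setpoint = -1

Intervening on setpoint: with other inputs at their observed values, settling = setpoint + 73. Solving for 72 gives setpoint = -1, within [-1, 12].
Intervening on gain: settling = 14*gain - 24. Reaching 72 requires gain = 48/7, not an integer.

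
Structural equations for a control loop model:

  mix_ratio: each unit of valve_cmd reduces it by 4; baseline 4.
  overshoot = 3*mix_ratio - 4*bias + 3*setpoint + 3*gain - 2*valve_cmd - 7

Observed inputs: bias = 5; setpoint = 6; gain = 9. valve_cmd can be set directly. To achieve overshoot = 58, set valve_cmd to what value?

valve_cmd = -2

Substituting into the overshoot equation gives overshoot = -14*valve_cmd + 30.
Solve -14*valve_cmd + 30 = 58: valve_cmd = (58 - 30) / -14 = -2.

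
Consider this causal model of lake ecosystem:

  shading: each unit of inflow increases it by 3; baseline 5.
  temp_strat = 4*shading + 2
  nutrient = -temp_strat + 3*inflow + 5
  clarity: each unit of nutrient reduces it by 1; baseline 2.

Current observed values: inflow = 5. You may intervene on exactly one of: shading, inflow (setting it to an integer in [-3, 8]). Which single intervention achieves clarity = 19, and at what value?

Intervening on shading: clarity = 4*shading - 16. Reaching 19 requires shading = 35/4, not an integer.
Intervening on inflow: with other inputs at their observed values, clarity = 9*inflow + 19. Solving for 19 gives inflow = 0, within [-3, 8].

set inflow = 0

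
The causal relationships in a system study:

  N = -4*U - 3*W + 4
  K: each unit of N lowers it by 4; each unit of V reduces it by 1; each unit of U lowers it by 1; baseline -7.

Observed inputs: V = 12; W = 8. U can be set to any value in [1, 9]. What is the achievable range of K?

Substituting into the N equation gives N = -4*U - 20.
This gives K = 15*U + 61.
Linear in U, so extremes are at the endpoints: U = 1 gives K = 76; U = 9 gives K = 196.

76 to 196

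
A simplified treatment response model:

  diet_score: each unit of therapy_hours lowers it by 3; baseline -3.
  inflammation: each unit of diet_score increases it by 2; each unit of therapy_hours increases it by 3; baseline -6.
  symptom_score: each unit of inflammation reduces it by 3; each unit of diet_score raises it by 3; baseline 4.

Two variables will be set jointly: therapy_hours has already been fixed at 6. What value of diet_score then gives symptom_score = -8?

With therapy_hours held at 6:
Intervening on diet_score fixes its value directly, overriding its dependence on therapy_hours.
Substituting into the inflammation equation gives inflammation = 2*diet_score + 12.
Substituting into the symptom_score equation gives symptom_score = -3*diet_score - 32.
Solve -3*diet_score - 32 = -8: diet_score = (-8 + 32) / -3 = -8.

diet_score = -8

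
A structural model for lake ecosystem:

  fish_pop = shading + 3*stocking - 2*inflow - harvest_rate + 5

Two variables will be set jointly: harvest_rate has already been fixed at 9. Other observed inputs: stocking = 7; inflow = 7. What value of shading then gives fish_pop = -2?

shading = -5

With harvest_rate held at 9:
Substituting into the fish_pop equation gives fish_pop = shading + 3.
Solve shading + 3 = -2: shading = (-2 - 3) / 1 = -5.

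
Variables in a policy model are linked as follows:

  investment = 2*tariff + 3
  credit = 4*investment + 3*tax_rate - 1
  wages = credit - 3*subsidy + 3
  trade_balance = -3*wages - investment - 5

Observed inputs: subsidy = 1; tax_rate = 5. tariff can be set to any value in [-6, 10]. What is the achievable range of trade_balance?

-346 to 70

Substituting into the credit equation gives credit = 8*tariff + 26.
So wages = 8*tariff + 26.
trade_balance becomes -26*tariff - 86.
Linear in tariff, so extremes are at the endpoints: tariff = -6 gives trade_balance = 70; tariff = 10 gives trade_balance = -346.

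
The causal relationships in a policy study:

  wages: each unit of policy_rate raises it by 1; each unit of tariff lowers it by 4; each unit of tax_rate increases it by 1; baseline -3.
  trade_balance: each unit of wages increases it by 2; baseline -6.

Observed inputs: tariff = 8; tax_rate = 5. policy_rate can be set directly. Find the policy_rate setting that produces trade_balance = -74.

policy_rate = -4

Substituting into the wages equation gives wages = policy_rate - 30.
Substituting into the trade_balance equation gives trade_balance = 2*policy_rate - 66.
Solve 2*policy_rate - 66 = -74: policy_rate = (-74 + 66) / 2 = -4.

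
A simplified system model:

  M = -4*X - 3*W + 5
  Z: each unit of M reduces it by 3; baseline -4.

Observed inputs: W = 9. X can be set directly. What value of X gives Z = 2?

X = -5

Substituting into the M equation gives M = -4*X - 22.
Substituting into the Z equation gives Z = 12*X + 62.
Solve 12*X + 62 = 2: X = (2 - 62) / 12 = -5.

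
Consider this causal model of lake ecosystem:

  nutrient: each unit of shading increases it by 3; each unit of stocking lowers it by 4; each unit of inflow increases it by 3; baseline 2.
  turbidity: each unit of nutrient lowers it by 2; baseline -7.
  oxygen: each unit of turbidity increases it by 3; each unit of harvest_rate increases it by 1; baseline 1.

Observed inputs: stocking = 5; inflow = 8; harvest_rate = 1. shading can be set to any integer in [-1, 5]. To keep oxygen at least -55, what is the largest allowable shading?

Substituting into the nutrient equation gives nutrient = 3*shading + 6.
turbidity becomes -6*shading - 19.
This gives oxygen = -18*shading - 55.
Require -18*shading - 55 ≥ -55, so shading ≤ 0.
The largest integer in [-1, 5] satisfying this is 0.

shading = 0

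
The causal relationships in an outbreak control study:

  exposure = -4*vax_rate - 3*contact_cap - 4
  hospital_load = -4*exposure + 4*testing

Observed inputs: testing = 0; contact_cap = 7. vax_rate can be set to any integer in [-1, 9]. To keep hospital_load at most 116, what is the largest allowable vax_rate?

Substituting into the exposure equation gives exposure = -4*vax_rate - 25.
hospital_load becomes 16*vax_rate + 100.
Require 16*vax_rate + 100 ≤ 116, so vax_rate ≤ 1.
The largest integer in [-1, 9] satisfying this is 1.

vax_rate = 1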